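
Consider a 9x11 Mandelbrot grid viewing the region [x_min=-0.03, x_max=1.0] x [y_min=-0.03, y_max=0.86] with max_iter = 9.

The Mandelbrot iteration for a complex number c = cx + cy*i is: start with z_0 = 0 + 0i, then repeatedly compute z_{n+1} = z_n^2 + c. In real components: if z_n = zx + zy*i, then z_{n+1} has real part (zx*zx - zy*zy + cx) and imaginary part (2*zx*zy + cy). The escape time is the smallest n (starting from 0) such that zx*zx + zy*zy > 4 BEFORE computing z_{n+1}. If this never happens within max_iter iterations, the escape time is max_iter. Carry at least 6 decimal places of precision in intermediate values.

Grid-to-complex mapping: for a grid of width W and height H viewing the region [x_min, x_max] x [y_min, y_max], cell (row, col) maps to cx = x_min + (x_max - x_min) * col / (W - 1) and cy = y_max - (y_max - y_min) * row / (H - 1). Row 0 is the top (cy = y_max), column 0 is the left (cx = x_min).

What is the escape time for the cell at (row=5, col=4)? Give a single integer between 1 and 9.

z_0 = 0 + 0i, c = 0.4850 + 0.4150i
Iter 1: z = 0.4850 + 0.4150i, |z|^2 = 0.4074
Iter 2: z = 0.5480 + 0.8175i, |z|^2 = 0.9687
Iter 3: z = 0.1169 + 1.3110i, |z|^2 = 1.7325
Iter 4: z = -1.2201 + 0.7216i, |z|^2 = 2.0094
Iter 5: z = 1.4531 + -1.3458i, |z|^2 = 3.9227
Iter 6: z = 0.7853 + -3.4962i, |z|^2 = 12.8401
Escaped at iteration 6

Answer: 6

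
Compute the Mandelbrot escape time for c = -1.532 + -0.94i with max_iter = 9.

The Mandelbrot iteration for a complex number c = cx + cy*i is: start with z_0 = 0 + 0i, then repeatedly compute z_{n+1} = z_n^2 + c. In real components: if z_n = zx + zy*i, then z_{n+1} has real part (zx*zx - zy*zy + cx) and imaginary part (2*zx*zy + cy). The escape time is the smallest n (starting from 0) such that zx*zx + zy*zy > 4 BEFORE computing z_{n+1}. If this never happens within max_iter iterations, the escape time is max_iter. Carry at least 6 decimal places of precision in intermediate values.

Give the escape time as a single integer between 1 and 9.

Answer: 3

Derivation:
z_0 = 0 + 0i, c = -1.5320 + -0.9400i
Iter 1: z = -1.5320 + -0.9400i, |z|^2 = 3.2306
Iter 2: z = -0.0686 + 1.9402i, |z|^2 = 3.7689
Iter 3: z = -5.2915 + -1.2061i, |z|^2 = 29.4548
Escaped at iteration 3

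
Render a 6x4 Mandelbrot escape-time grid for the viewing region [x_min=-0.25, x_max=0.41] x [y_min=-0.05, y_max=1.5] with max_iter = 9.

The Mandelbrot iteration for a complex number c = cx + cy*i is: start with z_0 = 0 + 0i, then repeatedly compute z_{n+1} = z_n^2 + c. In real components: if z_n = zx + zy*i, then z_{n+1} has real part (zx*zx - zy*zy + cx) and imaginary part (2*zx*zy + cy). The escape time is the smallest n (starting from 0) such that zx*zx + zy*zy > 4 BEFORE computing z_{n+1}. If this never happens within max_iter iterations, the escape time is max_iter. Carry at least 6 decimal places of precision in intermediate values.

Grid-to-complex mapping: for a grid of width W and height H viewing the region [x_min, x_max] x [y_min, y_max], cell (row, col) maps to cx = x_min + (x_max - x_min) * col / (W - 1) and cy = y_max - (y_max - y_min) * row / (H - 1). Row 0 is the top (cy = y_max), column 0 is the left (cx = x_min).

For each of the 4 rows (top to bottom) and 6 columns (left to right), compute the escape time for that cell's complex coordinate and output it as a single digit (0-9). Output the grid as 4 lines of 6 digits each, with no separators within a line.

(row=0, col=0): c = -0.2500 + 1.5000i → escape time 2
(row=0, col=1): c = -0.1180 + 1.5000i → escape time 2
(row=0, col=2): c = 0.0140 + 1.5000i → escape time 2
(row=0, col=3): c = 0.1460 + 1.5000i → escape time 2
(row=0, col=4): c = 0.2780 + 1.5000i → escape time 2
(row=0, col=5): c = 0.4100 + 1.5000i → escape time 2
(row=1, col=0): c = -0.2500 + 0.9833i → escape time 6
(row=1, col=1): c = -0.1180 + 0.9833i → escape time 9
(row=1, col=2): c = 0.0140 + 0.9833i → escape time 6
(row=1, col=3): c = 0.1460 + 0.9833i → escape time 4
(row=1, col=4): c = 0.2780 + 0.9833i → escape time 4
(row=1, col=5): c = 0.4100 + 0.9833i → escape time 3
(row=2, col=0): c = -0.2500 + 0.4667i → escape time 9
(row=2, col=1): c = -0.1180 + 0.4667i → escape time 9
(row=2, col=2): c = 0.0140 + 0.4667i → escape time 9
(row=2, col=3): c = 0.1460 + 0.4667i → escape time 9
(row=2, col=4): c = 0.2780 + 0.4667i → escape time 9
(row=2, col=5): c = 0.4100 + 0.4667i → escape time 7
(row=3, col=0): c = -0.2500 + -0.0500i → escape time 9
(row=3, col=1): c = -0.1180 + -0.0500i → escape time 9
(row=3, col=2): c = 0.0140 + -0.0500i → escape time 9
(row=3, col=3): c = 0.1460 + -0.0500i → escape time 9
(row=3, col=4): c = 0.2780 + -0.0500i → escape time 9
(row=3, col=5): c = 0.4100 + -0.0500i → escape time 6

Answer: 222222
696443
999997
999996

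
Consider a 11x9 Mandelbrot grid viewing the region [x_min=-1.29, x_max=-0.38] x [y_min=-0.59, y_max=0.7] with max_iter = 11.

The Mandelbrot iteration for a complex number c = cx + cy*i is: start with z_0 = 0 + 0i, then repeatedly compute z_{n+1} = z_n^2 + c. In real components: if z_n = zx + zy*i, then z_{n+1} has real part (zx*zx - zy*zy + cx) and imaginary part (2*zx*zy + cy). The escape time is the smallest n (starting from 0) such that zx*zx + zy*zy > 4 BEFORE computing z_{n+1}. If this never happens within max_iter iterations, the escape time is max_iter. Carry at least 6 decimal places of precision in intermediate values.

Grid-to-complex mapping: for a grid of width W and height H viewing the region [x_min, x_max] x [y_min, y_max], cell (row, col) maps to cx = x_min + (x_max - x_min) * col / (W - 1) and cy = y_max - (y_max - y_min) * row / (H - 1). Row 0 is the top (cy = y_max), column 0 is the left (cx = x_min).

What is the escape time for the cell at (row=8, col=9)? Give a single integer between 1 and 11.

z_0 = 0 + 0i, c = -0.4710 + -0.5900i
Iter 1: z = -0.4710 + -0.5900i, |z|^2 = 0.5699
Iter 2: z = -0.5973 + -0.0342i, |z|^2 = 0.3579
Iter 3: z = -0.1155 + -0.5491i, |z|^2 = 0.3149
Iter 4: z = -0.7592 + -0.4632i, |z|^2 = 0.7910
Iter 5: z = -0.1092 + 0.1133i, |z|^2 = 0.0248
Iter 6: z = -0.4719 + -0.6147i, |z|^2 = 0.6006
Iter 7: z = -0.6262 + -0.0098i, |z|^2 = 0.3922
Iter 8: z = -0.0790 + -0.5778i, |z|^2 = 0.3400
Iter 9: z = -0.7986 + -0.4987i, |z|^2 = 0.8865
Iter 10: z = -0.0820 + 0.2066i, |z|^2 = 0.0494

Answer: 11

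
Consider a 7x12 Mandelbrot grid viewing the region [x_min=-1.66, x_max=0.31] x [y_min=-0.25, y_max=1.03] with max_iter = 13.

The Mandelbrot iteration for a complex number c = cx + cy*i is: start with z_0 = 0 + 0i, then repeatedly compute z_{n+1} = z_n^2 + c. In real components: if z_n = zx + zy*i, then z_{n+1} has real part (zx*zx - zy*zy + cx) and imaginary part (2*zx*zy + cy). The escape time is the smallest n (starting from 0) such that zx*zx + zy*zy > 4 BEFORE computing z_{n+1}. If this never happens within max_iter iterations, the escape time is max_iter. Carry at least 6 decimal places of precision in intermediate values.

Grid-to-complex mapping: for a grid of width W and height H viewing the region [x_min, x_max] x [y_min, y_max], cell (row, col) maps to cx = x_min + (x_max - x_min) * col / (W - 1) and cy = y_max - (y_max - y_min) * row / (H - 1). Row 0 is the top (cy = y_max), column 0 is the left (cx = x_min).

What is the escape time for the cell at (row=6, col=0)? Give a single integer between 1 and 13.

Answer: 4

Derivation:
z_0 = 0 + 0i, c = -1.6600 + 0.3318i
Iter 1: z = -1.6600 + 0.3318i, |z|^2 = 2.8657
Iter 2: z = 0.9855 + -0.7698i, |z|^2 = 1.5638
Iter 3: z = -1.2814 + -1.1855i, |z|^2 = 3.0474
Iter 4: z = -1.4234 + 3.3700i, |z|^2 = 13.3830
Escaped at iteration 4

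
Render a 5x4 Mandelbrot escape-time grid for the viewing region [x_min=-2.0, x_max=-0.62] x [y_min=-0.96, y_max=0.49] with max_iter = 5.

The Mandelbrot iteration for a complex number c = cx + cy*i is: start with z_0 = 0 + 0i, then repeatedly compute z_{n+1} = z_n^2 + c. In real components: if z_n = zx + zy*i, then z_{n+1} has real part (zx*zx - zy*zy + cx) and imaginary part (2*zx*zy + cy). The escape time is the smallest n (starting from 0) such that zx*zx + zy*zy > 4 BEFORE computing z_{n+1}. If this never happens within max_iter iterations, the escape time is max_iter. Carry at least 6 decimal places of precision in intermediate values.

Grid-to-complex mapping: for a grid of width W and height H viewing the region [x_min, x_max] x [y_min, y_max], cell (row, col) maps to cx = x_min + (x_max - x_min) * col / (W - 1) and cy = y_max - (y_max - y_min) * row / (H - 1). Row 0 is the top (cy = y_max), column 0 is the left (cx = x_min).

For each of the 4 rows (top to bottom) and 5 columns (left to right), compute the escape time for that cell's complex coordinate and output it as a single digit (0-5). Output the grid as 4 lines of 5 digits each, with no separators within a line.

(row=0, col=0): c = -2.0000 + 0.4900i → escape time 1
(row=0, col=1): c = -1.6550 + 0.4900i → escape time 3
(row=0, col=2): c = -1.3100 + 0.4900i → escape time 4
(row=0, col=3): c = -0.9650 + 0.4900i → escape time 5
(row=0, col=4): c = -0.6200 + 0.4900i → escape time 5
(row=1, col=0): c = -2.0000 + 0.0067i → escape time 1
(row=1, col=1): c = -1.6550 + 0.0067i → escape time 5
(row=1, col=2): c = -1.3100 + 0.0067i → escape time 5
(row=1, col=3): c = -0.9650 + 0.0067i → escape time 5
(row=1, col=4): c = -0.6200 + 0.0067i → escape time 5
(row=2, col=0): c = -2.0000 + -0.4767i → escape time 1
(row=2, col=1): c = -1.6550 + -0.4767i → escape time 3
(row=2, col=2): c = -1.3100 + -0.4767i → escape time 4
(row=2, col=3): c = -0.9650 + -0.4767i → escape time 5
(row=2, col=4): c = -0.6200 + -0.4767i → escape time 5
(row=3, col=0): c = -2.0000 + -0.9600i → escape time 1
(row=3, col=1): c = -1.6550 + -0.9600i → escape time 2
(row=3, col=2): c = -1.3100 + -0.9600i → escape time 3
(row=3, col=3): c = -0.9650 + -0.9600i → escape time 3
(row=3, col=4): c = -0.6200 + -0.9600i → escape time 4

Answer: 13455
15555
13455
12334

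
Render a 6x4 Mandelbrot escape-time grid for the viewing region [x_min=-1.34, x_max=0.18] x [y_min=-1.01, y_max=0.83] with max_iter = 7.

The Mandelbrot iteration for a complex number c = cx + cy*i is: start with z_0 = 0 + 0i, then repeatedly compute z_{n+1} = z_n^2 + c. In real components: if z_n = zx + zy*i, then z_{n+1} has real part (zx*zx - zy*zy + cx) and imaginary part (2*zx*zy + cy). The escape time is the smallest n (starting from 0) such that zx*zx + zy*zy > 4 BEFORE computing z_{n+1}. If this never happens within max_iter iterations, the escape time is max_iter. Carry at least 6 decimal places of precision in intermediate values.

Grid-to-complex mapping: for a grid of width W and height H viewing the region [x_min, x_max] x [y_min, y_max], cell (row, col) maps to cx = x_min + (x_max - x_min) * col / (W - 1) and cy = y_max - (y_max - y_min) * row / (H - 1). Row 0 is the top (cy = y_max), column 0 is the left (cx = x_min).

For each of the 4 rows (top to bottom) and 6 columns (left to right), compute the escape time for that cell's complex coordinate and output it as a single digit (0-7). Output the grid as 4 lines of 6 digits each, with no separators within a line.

(row=0, col=0): c = -1.3400 + 0.8300i → escape time 3
(row=0, col=1): c = -1.0360 + 0.8300i → escape time 3
(row=0, col=2): c = -0.7320 + 0.8300i → escape time 4
(row=0, col=3): c = -0.4280 + 0.8300i → escape time 5
(row=0, col=4): c = -0.1240 + 0.8300i → escape time 7
(row=0, col=5): c = 0.1800 + 0.8300i → escape time 5
(row=1, col=0): c = -1.3400 + 0.2167i → escape time 7
(row=1, col=1): c = -1.0360 + 0.2167i → escape time 7
(row=1, col=2): c = -0.7320 + 0.2167i → escape time 7
(row=1, col=3): c = -0.4280 + 0.2167i → escape time 7
(row=1, col=4): c = -0.1240 + 0.2167i → escape time 7
(row=1, col=5): c = 0.1800 + 0.2167i → escape time 7
(row=2, col=0): c = -1.3400 + -0.3967i → escape time 6
(row=2, col=1): c = -1.0360 + -0.3967i → escape time 7
(row=2, col=2): c = -0.7320 + -0.3967i → escape time 7
(row=2, col=3): c = -0.4280 + -0.3967i → escape time 7
(row=2, col=4): c = -0.1240 + -0.3967i → escape time 7
(row=2, col=5): c = 0.1800 + -0.3967i → escape time 7
(row=3, col=0): c = -1.3400 + -1.0100i → escape time 3
(row=3, col=1): c = -1.0360 + -1.0100i → escape time 3
(row=3, col=2): c = -0.7320 + -1.0100i → escape time 3
(row=3, col=3): c = -0.4280 + -1.0100i → escape time 4
(row=3, col=4): c = -0.1240 + -1.0100i → escape time 7
(row=3, col=5): c = 0.1800 + -1.0100i → escape time 4

Answer: 334575
777777
677777
333474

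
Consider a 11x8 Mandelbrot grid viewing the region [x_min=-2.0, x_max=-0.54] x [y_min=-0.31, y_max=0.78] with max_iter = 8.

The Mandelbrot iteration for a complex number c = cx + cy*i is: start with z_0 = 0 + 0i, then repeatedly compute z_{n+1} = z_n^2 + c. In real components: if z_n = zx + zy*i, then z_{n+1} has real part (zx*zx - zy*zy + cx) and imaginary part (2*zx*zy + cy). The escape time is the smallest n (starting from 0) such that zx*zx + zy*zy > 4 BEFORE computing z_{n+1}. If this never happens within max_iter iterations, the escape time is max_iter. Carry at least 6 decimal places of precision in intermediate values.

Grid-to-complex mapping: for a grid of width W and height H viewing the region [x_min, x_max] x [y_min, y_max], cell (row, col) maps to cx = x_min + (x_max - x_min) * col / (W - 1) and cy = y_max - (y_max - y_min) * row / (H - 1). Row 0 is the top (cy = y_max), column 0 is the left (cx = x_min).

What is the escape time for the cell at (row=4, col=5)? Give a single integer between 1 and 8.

z_0 = 0 + 0i, c = -1.2700 + 0.1571i
Iter 1: z = -1.2700 + 0.1571i, |z|^2 = 1.6376
Iter 2: z = 0.3182 + -0.2420i, |z|^2 = 0.1598
Iter 3: z = -1.2273 + 0.0031i, |z|^2 = 1.5063
Iter 4: z = 0.2363 + 0.1495i, |z|^2 = 0.0782
Iter 5: z = -1.2365 + 0.2278i, |z|^2 = 1.5808
Iter 6: z = 0.2071 + -0.4061i, |z|^2 = 0.2078
Iter 7: z = -1.3921 + -0.0111i, |z|^2 = 1.9380

Answer: 8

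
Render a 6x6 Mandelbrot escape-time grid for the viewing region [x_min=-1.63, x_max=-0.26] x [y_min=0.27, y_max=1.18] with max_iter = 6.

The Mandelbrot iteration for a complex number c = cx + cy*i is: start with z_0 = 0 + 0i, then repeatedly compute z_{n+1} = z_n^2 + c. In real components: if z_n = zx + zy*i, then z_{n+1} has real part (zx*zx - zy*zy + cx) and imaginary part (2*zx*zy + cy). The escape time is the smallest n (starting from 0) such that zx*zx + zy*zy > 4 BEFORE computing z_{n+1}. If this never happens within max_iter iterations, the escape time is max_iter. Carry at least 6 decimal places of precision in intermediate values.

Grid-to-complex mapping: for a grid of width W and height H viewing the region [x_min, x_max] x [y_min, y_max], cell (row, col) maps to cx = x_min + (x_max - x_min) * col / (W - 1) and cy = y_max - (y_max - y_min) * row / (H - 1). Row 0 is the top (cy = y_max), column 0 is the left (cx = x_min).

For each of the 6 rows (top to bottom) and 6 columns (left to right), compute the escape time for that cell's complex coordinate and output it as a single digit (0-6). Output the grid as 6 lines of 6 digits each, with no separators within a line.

Answer: 123333
233346
333456
334566
345666
466666

Derivation:
(row=0, col=0): c = -1.6300 + 1.1800i → escape time 1
(row=0, col=1): c = -1.3560 + 1.1800i → escape time 2
(row=0, col=2): c = -1.0820 + 1.1800i → escape time 3
(row=0, col=3): c = -0.8080 + 1.1800i → escape time 3
(row=0, col=4): c = -0.5340 + 1.1800i → escape time 3
(row=0, col=5): c = -0.2600 + 1.1800i → escape time 3
(row=1, col=0): c = -1.6300 + 0.9980i → escape time 2
(row=1, col=1): c = -1.3560 + 0.9980i → escape time 3
(row=1, col=2): c = -1.0820 + 0.9980i → escape time 3
(row=1, col=3): c = -0.8080 + 0.9980i → escape time 3
(row=1, col=4): c = -0.5340 + 0.9980i → escape time 4
(row=1, col=5): c = -0.2600 + 0.9980i → escape time 6
(row=2, col=0): c = -1.6300 + 0.8160i → escape time 3
(row=2, col=1): c = -1.3560 + 0.8160i → escape time 3
(row=2, col=2): c = -1.0820 + 0.8160i → escape time 3
(row=2, col=3): c = -0.8080 + 0.8160i → escape time 4
(row=2, col=4): c = -0.5340 + 0.8160i → escape time 5
(row=2, col=5): c = -0.2600 + 0.8160i → escape time 6
(row=3, col=0): c = -1.6300 + 0.6340i → escape time 3
(row=3, col=1): c = -1.3560 + 0.6340i → escape time 3
(row=3, col=2): c = -1.0820 + 0.6340i → escape time 4
(row=3, col=3): c = -0.8080 + 0.6340i → escape time 5
(row=3, col=4): c = -0.5340 + 0.6340i → escape time 6
(row=3, col=5): c = -0.2600 + 0.6340i → escape time 6
(row=4, col=0): c = -1.6300 + 0.4520i → escape time 3
(row=4, col=1): c = -1.3560 + 0.4520i → escape time 4
(row=4, col=2): c = -1.0820 + 0.4520i → escape time 5
(row=4, col=3): c = -0.8080 + 0.4520i → escape time 6
(row=4, col=4): c = -0.5340 + 0.4520i → escape time 6
(row=4, col=5): c = -0.2600 + 0.4520i → escape time 6
(row=5, col=0): c = -1.6300 + 0.2700i → escape time 4
(row=5, col=1): c = -1.3560 + 0.2700i → escape time 6
(row=5, col=2): c = -1.0820 + 0.2700i → escape time 6
(row=5, col=3): c = -0.8080 + 0.2700i → escape time 6
(row=5, col=4): c = -0.5340 + 0.2700i → escape time 6
(row=5, col=5): c = -0.2600 + 0.2700i → escape time 6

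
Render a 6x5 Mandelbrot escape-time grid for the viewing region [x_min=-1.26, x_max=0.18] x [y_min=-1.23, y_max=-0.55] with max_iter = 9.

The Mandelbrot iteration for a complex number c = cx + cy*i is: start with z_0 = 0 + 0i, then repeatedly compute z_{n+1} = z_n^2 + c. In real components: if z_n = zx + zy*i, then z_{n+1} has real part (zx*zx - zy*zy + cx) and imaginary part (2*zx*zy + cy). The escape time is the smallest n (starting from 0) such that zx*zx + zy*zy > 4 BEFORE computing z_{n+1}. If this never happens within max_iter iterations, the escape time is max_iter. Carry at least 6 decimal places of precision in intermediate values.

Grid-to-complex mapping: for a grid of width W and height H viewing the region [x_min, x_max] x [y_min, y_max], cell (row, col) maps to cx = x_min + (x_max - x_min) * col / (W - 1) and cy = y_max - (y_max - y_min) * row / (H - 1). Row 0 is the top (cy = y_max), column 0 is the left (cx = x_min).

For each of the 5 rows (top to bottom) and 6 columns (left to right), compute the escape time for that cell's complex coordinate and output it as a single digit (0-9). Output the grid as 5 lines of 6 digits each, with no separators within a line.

(row=0, col=0): c = -1.2600 + -0.5500i → escape time 3
(row=0, col=1): c = -0.9720 + -0.5500i → escape time 5
(row=0, col=2): c = -0.6840 + -0.5500i → escape time 7
(row=0, col=3): c = -0.3960 + -0.5500i → escape time 9
(row=0, col=4): c = -0.1080 + -0.5500i → escape time 9
(row=0, col=5): c = 0.1800 + -0.5500i → escape time 9
(row=1, col=0): c = -1.2600 + -0.7200i → escape time 3
(row=1, col=1): c = -0.9720 + -0.7200i → escape time 4
(row=1, col=2): c = -0.6840 + -0.7200i → escape time 5
(row=1, col=3): c = -0.3960 + -0.7200i → escape time 7
(row=1, col=4): c = -0.1080 + -0.7200i → escape time 9
(row=1, col=5): c = 0.1800 + -0.7200i → escape time 6
(row=2, col=0): c = -1.2600 + -0.8900i → escape time 3
(row=2, col=1): c = -0.9720 + -0.8900i → escape time 3
(row=2, col=2): c = -0.6840 + -0.8900i → escape time 4
(row=2, col=3): c = -0.3960 + -0.8900i → escape time 5
(row=2, col=4): c = -0.1080 + -0.8900i → escape time 9
(row=2, col=5): c = 0.1800 + -0.8900i → escape time 4
(row=3, col=0): c = -1.2600 + -1.0600i → escape time 3
(row=3, col=1): c = -0.9720 + -1.0600i → escape time 3
(row=3, col=2): c = -0.6840 + -1.0600i → escape time 3
(row=3, col=3): c = -0.3960 + -1.0600i → escape time 4
(row=3, col=4): c = -0.1080 + -1.0600i → escape time 6
(row=3, col=5): c = 0.1800 + -1.0600i → escape time 4
(row=4, col=0): c = -1.2600 + -1.2300i → escape time 2
(row=4, col=1): c = -0.9720 + -1.2300i → escape time 3
(row=4, col=2): c = -0.6840 + -1.2300i → escape time 3
(row=4, col=3): c = -0.3960 + -1.2300i → escape time 3
(row=4, col=4): c = -0.1080 + -1.2300i → escape time 3
(row=4, col=5): c = 0.1800 + -1.2300i → escape time 2

Answer: 357999
345796
334594
333464
233332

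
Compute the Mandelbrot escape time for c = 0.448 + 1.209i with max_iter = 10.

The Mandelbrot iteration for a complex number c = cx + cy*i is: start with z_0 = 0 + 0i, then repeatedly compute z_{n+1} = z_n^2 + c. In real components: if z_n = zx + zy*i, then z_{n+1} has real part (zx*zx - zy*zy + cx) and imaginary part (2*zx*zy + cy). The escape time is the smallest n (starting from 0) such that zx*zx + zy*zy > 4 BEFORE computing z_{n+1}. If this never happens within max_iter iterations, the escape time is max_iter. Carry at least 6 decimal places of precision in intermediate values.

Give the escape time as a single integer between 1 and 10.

z_0 = 0 + 0i, c = 0.4480 + 1.2090i
Iter 1: z = 0.4480 + 1.2090i, |z|^2 = 1.6624
Iter 2: z = -0.8130 + 2.2923i, |z|^2 = 5.9154
Escaped at iteration 2

Answer: 2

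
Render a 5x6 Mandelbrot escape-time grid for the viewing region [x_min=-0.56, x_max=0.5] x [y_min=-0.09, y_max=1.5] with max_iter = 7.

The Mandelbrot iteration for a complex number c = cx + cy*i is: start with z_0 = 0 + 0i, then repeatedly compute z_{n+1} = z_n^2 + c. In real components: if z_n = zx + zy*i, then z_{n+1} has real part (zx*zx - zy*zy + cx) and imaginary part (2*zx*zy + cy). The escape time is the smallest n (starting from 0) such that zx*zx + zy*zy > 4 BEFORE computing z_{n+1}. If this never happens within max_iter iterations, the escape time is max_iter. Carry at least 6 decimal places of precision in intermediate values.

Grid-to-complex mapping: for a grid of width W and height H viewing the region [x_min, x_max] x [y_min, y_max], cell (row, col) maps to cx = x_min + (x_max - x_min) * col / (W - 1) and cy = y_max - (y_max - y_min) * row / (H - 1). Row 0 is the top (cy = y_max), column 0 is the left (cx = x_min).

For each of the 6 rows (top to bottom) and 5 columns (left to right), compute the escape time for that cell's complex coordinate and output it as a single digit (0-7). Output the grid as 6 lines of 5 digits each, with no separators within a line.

(row=0, col=0): c = -0.5600 + 1.5000i → escape time 2
(row=0, col=1): c = -0.2950 + 1.5000i → escape time 2
(row=0, col=2): c = -0.0300 + 1.5000i → escape time 2
(row=0, col=3): c = 0.2350 + 1.5000i → escape time 2
(row=0, col=4): c = 0.5000 + 1.5000i → escape time 2
(row=1, col=0): c = -0.5600 + 1.1820i → escape time 3
(row=1, col=1): c = -0.2950 + 1.1820i → escape time 3
(row=1, col=2): c = -0.0300 + 1.1820i → escape time 3
(row=1, col=3): c = 0.2350 + 1.1820i → escape time 2
(row=1, col=4): c = 0.5000 + 1.1820i → escape time 2
(row=2, col=0): c = -0.5600 + 0.8640i → escape time 4
(row=2, col=1): c = -0.2950 + 0.8640i → escape time 7
(row=2, col=2): c = -0.0300 + 0.8640i → escape time 7
(row=2, col=3): c = 0.2350 + 0.8640i → escape time 4
(row=2, col=4): c = 0.5000 + 0.8640i → escape time 3
(row=3, col=0): c = -0.5600 + 0.5460i → escape time 7
(row=3, col=1): c = -0.2950 + 0.5460i → escape time 7
(row=3, col=2): c = -0.0300 + 0.5460i → escape time 7
(row=3, col=3): c = 0.2350 + 0.5460i → escape time 7
(row=3, col=4): c = 0.5000 + 0.5460i → escape time 5
(row=4, col=0): c = -0.5600 + 0.2280i → escape time 7
(row=4, col=1): c = -0.2950 + 0.2280i → escape time 7
(row=4, col=2): c = -0.0300 + 0.2280i → escape time 7
(row=4, col=3): c = 0.2350 + 0.2280i → escape time 7
(row=4, col=4): c = 0.5000 + 0.2280i → escape time 5
(row=5, col=0): c = -0.5600 + -0.0900i → escape time 7
(row=5, col=1): c = -0.2950 + -0.0900i → escape time 7
(row=5, col=2): c = -0.0300 + -0.0900i → escape time 7
(row=5, col=3): c = 0.2350 + -0.0900i → escape time 7
(row=5, col=4): c = 0.5000 + -0.0900i → escape time 5

Answer: 22222
33322
47743
77775
77775
77775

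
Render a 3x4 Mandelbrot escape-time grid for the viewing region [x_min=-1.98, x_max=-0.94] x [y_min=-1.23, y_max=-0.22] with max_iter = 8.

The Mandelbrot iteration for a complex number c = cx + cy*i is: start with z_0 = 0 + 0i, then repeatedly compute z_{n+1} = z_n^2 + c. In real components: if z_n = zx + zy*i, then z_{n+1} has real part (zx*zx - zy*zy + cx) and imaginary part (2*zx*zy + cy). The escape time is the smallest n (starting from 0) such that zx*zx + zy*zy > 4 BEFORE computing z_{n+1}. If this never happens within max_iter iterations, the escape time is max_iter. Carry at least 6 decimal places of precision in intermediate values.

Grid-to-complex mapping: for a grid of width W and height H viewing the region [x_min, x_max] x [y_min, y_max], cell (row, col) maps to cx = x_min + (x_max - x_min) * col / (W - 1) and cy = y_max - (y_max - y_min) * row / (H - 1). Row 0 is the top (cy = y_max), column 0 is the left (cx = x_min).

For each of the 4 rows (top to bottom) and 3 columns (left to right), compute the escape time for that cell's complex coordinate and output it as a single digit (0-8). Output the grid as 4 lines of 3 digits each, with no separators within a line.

Answer: 258
135
133
123

Derivation:
(row=0, col=0): c = -1.9800 + -0.2200i → escape time 2
(row=0, col=1): c = -1.4600 + -0.2200i → escape time 5
(row=0, col=2): c = -0.9400 + -0.2200i → escape time 8
(row=1, col=0): c = -1.9800 + -0.5567i → escape time 1
(row=1, col=1): c = -1.4600 + -0.5567i → escape time 3
(row=1, col=2): c = -0.9400 + -0.5567i → escape time 5
(row=2, col=0): c = -1.9800 + -0.8933i → escape time 1
(row=2, col=1): c = -1.4600 + -0.8933i → escape time 3
(row=2, col=2): c = -0.9400 + -0.8933i → escape time 3
(row=3, col=0): c = -1.9800 + -1.2300i → escape time 1
(row=3, col=1): c = -1.4600 + -1.2300i → escape time 2
(row=3, col=2): c = -0.9400 + -1.2300i → escape time 3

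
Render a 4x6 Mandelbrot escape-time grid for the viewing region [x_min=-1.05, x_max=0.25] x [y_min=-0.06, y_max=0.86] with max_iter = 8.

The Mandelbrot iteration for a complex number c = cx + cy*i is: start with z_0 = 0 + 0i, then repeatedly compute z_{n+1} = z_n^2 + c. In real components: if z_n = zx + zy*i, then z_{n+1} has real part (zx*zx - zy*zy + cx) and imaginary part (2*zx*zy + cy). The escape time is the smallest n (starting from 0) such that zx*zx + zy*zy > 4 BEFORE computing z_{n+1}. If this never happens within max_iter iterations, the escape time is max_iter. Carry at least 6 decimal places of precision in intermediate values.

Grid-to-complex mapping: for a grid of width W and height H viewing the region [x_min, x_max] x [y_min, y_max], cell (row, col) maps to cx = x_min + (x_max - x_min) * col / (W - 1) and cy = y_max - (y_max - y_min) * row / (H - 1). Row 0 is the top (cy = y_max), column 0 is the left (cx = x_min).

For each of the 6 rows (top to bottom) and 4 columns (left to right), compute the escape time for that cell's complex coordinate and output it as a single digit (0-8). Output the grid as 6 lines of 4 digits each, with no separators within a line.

(row=0, col=0): c = -1.0500 + 0.8600i → escape time 3
(row=0, col=1): c = -0.6167 + 0.8600i → escape time 4
(row=0, col=2): c = -0.1833 + 0.8600i → escape time 8
(row=0, col=3): c = 0.2500 + 0.8600i → escape time 4
(row=1, col=0): c = -1.0500 + 0.6760i → escape time 4
(row=1, col=1): c = -0.6167 + 0.6760i → escape time 8
(row=1, col=2): c = -0.1833 + 0.6760i → escape time 8
(row=1, col=3): c = 0.2500 + 0.6760i → escape time 7
(row=2, col=0): c = -1.0500 + 0.4920i → escape time 5
(row=2, col=1): c = -0.6167 + 0.4920i → escape time 8
(row=2, col=2): c = -0.1833 + 0.4920i → escape time 8
(row=2, col=3): c = 0.2500 + 0.4920i → escape time 8
(row=3, col=0): c = -1.0500 + 0.3080i → escape time 8
(row=3, col=1): c = -0.6167 + 0.3080i → escape time 8
(row=3, col=2): c = -0.1833 + 0.3080i → escape time 8
(row=3, col=3): c = 0.2500 + 0.3080i → escape time 8
(row=4, col=0): c = -1.0500 + 0.1240i → escape time 8
(row=4, col=1): c = -0.6167 + 0.1240i → escape time 8
(row=4, col=2): c = -0.1833 + 0.1240i → escape time 8
(row=4, col=3): c = 0.2500 + 0.1240i → escape time 8
(row=5, col=0): c = -1.0500 + -0.0600i → escape time 8
(row=5, col=1): c = -0.6167 + -0.0600i → escape time 8
(row=5, col=2): c = -0.1833 + -0.0600i → escape time 8
(row=5, col=3): c = 0.2500 + -0.0600i → escape time 8

Answer: 3484
4887
5888
8888
8888
8888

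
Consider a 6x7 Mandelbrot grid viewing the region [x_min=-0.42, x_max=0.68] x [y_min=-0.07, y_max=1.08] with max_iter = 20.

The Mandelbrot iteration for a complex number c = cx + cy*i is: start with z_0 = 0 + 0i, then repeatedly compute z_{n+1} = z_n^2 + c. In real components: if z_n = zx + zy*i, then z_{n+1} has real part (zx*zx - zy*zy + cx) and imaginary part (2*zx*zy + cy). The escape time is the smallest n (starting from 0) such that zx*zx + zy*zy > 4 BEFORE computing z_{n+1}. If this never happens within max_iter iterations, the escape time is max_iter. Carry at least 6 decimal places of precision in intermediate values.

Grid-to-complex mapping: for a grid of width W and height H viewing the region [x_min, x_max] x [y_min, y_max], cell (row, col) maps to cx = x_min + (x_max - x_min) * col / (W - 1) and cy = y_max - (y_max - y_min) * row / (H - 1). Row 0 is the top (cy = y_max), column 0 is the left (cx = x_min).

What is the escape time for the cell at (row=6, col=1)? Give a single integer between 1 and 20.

z_0 = 0 + 0i, c = -0.2000 + -0.0700i
Iter 1: z = -0.2000 + -0.0700i, |z|^2 = 0.0449
Iter 2: z = -0.1649 + -0.0420i, |z|^2 = 0.0290
Iter 3: z = -0.1746 + -0.0561i, |z|^2 = 0.0336
Iter 4: z = -0.1727 + -0.0504i, |z|^2 = 0.0324
Iter 5: z = -0.1727 + -0.0526i, |z|^2 = 0.0326
Iter 6: z = -0.1729 + -0.0518i, |z|^2 = 0.0326
Iter 7: z = -0.1728 + -0.0521i, |z|^2 = 0.0326
Iter 8: z = -0.1729 + -0.0520i, |z|^2 = 0.0326
Iter 9: z = -0.1728 + -0.0520i, |z|^2 = 0.0326
Iter 10: z = -0.1728 + -0.0520i, |z|^2 = 0.0326
Iter 11: z = -0.1728 + -0.0520i, |z|^2 = 0.0326
Iter 12: z = -0.1728 + -0.0520i, |z|^2 = 0.0326
Iter 13: z = -0.1728 + -0.0520i, |z|^2 = 0.0326
Iter 14: z = -0.1728 + -0.0520i, |z|^2 = 0.0326
Iter 15: z = -0.1728 + -0.0520i, |z|^2 = 0.0326
Iter 16: z = -0.1728 + -0.0520i, |z|^2 = 0.0326
Iter 17: z = -0.1728 + -0.0520i, |z|^2 = 0.0326
Iter 18: z = -0.1728 + -0.0520i, |z|^2 = 0.0326
Iter 19: z = -0.1728 + -0.0520i, |z|^2 = 0.0326

Answer: 20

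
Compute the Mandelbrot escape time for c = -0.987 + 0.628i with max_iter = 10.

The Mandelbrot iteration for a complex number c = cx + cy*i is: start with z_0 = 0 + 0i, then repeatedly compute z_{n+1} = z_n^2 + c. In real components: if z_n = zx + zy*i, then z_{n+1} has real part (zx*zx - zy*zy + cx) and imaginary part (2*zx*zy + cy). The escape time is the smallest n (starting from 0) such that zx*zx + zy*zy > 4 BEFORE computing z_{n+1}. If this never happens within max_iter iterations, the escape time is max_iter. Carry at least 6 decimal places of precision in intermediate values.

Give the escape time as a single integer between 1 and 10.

Answer: 4

Derivation:
z_0 = 0 + 0i, c = -0.9870 + 0.6280i
Iter 1: z = -0.9870 + 0.6280i, |z|^2 = 1.3686
Iter 2: z = -0.4072 + -0.6117i, |z|^2 = 0.5400
Iter 3: z = -1.1953 + 1.1262i, |z|^2 = 2.6970
Iter 4: z = -0.8265 + -2.0642i, |z|^2 = 4.9442
Escaped at iteration 4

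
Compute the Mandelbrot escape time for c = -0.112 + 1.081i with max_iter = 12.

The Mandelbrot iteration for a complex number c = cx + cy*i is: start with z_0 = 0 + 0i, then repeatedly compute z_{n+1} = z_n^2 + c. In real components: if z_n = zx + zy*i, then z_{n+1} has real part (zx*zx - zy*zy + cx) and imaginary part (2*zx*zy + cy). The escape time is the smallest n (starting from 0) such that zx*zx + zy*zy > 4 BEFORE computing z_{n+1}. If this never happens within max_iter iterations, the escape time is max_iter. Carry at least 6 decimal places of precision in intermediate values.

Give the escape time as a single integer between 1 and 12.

Answer: 6

Derivation:
z_0 = 0 + 0i, c = -0.1120 + 1.0810i
Iter 1: z = -0.1120 + 1.0810i, |z|^2 = 1.1811
Iter 2: z = -1.2680 + 0.8389i, |z|^2 = 2.3115
Iter 3: z = 0.7922 + -1.0464i, |z|^2 = 1.7224
Iter 4: z = -0.5793 + -0.5768i, |z|^2 = 0.6684
Iter 5: z = -0.1091 + 1.7494i, |z|^2 = 3.0721
Iter 6: z = -3.1603 + 0.6992i, |z|^2 = 10.4765
Escaped at iteration 6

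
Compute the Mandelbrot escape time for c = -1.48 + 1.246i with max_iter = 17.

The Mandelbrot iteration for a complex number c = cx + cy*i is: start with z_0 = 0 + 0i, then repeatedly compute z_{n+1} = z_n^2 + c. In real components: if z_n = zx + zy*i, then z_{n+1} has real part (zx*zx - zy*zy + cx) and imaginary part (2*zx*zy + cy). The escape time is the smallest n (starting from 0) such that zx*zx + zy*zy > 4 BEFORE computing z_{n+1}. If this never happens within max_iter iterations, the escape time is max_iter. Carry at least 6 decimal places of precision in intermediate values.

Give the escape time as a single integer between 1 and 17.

Answer: 2

Derivation:
z_0 = 0 + 0i, c = -1.4800 + 1.2460i
Iter 1: z = -1.4800 + 1.2460i, |z|^2 = 3.7429
Iter 2: z = -0.8421 + -2.4422i, |z|^2 = 6.6733
Escaped at iteration 2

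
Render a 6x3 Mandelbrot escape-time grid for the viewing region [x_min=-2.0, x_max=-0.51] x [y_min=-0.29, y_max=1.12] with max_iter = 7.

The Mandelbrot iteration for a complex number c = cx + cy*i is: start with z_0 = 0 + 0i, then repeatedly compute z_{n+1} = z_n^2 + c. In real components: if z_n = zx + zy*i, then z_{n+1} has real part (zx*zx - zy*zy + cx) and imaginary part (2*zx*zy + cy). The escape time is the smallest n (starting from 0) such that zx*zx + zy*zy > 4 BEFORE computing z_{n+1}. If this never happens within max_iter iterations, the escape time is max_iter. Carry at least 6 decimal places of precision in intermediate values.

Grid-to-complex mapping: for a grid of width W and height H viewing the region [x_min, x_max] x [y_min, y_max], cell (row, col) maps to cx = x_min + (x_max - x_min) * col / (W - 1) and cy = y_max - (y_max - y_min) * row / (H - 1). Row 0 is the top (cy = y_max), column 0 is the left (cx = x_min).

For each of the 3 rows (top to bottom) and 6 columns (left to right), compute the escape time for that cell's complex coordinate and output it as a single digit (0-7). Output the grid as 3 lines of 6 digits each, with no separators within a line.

Answer: 112333
134677
145777

Derivation:
(row=0, col=0): c = -2.0000 + 1.1200i → escape time 1
(row=0, col=1): c = -1.7020 + 1.1200i → escape time 1
(row=0, col=2): c = -1.4040 + 1.1200i → escape time 2
(row=0, col=3): c = -1.1060 + 1.1200i → escape time 3
(row=0, col=4): c = -0.8080 + 1.1200i → escape time 3
(row=0, col=5): c = -0.5100 + 1.1200i → escape time 3
(row=1, col=0): c = -2.0000 + 0.4150i → escape time 1
(row=1, col=1): c = -1.7020 + 0.4150i → escape time 3
(row=1, col=2): c = -1.4040 + 0.4150i → escape time 4
(row=1, col=3): c = -1.1060 + 0.4150i → escape time 6
(row=1, col=4): c = -0.8080 + 0.4150i → escape time 7
(row=1, col=5): c = -0.5100 + 0.4150i → escape time 7
(row=2, col=0): c = -2.0000 + -0.2900i → escape time 1
(row=2, col=1): c = -1.7020 + -0.2900i → escape time 4
(row=2, col=2): c = -1.4040 + -0.2900i → escape time 5
(row=2, col=3): c = -1.1060 + -0.2900i → escape time 7
(row=2, col=4): c = -0.8080 + -0.2900i → escape time 7
(row=2, col=5): c = -0.5100 + -0.2900i → escape time 7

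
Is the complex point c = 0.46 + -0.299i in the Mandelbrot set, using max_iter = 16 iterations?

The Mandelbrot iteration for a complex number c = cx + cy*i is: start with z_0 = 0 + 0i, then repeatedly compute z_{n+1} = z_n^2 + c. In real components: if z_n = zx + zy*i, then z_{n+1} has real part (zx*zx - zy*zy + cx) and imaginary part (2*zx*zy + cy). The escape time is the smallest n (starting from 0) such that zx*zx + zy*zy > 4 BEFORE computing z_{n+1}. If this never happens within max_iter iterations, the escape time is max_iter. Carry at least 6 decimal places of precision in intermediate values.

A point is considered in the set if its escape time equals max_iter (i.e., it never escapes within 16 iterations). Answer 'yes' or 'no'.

z_0 = 0 + 0i, c = 0.4600 + -0.2990i
Iter 1: z = 0.4600 + -0.2990i, |z|^2 = 0.3010
Iter 2: z = 0.5822 + -0.5741i, |z|^2 = 0.6685
Iter 3: z = 0.4694 + -0.9675i, |z|^2 = 1.1563
Iter 4: z = -0.2556 + -1.2072i, |z|^2 = 1.5228
Iter 5: z = -0.9320 + 0.3183i, |z|^2 = 0.9700
Iter 6: z = 1.2274 + -0.8922i, |z|^2 = 2.3026
Iter 7: z = 1.1704 + -2.4893i, |z|^2 = 7.5665
Escaped at iteration 7

Answer: no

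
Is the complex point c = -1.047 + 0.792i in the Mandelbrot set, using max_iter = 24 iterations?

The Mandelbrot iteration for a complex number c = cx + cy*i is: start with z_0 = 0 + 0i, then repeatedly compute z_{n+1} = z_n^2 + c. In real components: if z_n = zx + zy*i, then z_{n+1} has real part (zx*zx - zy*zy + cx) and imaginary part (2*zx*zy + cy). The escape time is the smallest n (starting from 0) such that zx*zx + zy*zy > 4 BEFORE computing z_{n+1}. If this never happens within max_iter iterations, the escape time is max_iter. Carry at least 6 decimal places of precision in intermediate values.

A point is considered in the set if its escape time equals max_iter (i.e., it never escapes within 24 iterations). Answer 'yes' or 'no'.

z_0 = 0 + 0i, c = -1.0470 + 0.7920i
Iter 1: z = -1.0470 + 0.7920i, |z|^2 = 1.7235
Iter 2: z = -0.5781 + -0.8664i, |z|^2 = 1.0849
Iter 3: z = -1.4636 + 1.7937i, |z|^2 = 5.3595
Escaped at iteration 3

Answer: no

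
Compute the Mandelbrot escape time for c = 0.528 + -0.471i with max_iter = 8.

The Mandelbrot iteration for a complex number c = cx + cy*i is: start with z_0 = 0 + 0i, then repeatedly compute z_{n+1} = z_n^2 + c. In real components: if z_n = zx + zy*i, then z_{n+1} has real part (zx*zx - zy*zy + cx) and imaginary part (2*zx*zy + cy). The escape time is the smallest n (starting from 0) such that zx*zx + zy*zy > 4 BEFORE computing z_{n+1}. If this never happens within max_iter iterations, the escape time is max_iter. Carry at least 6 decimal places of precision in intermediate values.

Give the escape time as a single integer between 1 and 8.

Answer: 4

Derivation:
z_0 = 0 + 0i, c = 0.5280 + -0.4710i
Iter 1: z = 0.5280 + -0.4710i, |z|^2 = 0.5006
Iter 2: z = 0.5849 + -0.9684i, |z|^2 = 1.2799
Iter 3: z = -0.0676 + -1.6039i, |z|^2 = 2.5770
Iter 4: z = -2.0399 + -0.2542i, |z|^2 = 4.2258
Escaped at iteration 4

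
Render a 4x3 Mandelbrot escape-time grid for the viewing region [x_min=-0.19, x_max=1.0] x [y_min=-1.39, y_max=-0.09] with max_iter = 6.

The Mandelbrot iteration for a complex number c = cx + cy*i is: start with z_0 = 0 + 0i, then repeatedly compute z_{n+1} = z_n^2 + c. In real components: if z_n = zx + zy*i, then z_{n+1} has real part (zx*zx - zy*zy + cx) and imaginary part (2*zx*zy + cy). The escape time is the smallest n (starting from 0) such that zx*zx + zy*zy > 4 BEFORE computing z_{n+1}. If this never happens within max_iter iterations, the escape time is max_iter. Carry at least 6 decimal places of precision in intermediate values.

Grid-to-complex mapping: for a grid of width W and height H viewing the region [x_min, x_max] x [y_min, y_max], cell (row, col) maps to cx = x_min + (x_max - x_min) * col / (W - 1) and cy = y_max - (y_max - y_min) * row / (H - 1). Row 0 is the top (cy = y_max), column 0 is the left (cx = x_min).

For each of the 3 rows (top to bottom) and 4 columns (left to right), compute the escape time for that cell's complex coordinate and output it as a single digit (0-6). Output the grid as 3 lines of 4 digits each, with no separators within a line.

(row=0, col=0): c = -0.1900 + -0.0900i → escape time 6
(row=0, col=1): c = 0.2067 + -0.0900i → escape time 6
(row=0, col=2): c = 0.6033 + -0.0900i → escape time 4
(row=0, col=3): c = 1.0000 + -0.0900i → escape time 2
(row=1, col=0): c = -0.1900 + -0.7400i → escape time 6
(row=1, col=1): c = 0.2067 + -0.7400i → escape time 6
(row=1, col=2): c = 0.6033 + -0.7400i → escape time 3
(row=1, col=3): c = 1.0000 + -0.7400i → escape time 2
(row=2, col=0): c = -0.1900 + -1.3900i → escape time 2
(row=2, col=1): c = 0.2067 + -1.3900i → escape time 2
(row=2, col=2): c = 0.6033 + -1.3900i → escape time 2
(row=2, col=3): c = 1.0000 + -1.3900i → escape time 2

Answer: 6642
6632
2222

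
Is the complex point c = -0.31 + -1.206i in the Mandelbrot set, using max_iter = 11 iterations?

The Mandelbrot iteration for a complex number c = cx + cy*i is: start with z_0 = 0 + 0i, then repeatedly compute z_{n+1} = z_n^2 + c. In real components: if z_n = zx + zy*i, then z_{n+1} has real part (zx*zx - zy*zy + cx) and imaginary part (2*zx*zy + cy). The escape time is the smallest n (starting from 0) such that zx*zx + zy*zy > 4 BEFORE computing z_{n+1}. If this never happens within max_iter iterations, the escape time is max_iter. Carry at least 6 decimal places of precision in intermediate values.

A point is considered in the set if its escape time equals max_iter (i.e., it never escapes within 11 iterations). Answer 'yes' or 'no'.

Answer: no

Derivation:
z_0 = 0 + 0i, c = -0.3100 + -1.2060i
Iter 1: z = -0.3100 + -1.2060i, |z|^2 = 1.5505
Iter 2: z = -1.6683 + -0.4583i, |z|^2 = 2.9934
Iter 3: z = 2.2633 + 0.3231i, |z|^2 = 5.2271
Escaped at iteration 3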